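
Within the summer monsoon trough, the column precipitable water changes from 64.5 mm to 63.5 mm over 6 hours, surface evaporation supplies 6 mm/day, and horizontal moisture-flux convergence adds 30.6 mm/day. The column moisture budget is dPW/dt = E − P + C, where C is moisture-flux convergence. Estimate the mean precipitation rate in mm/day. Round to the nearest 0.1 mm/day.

P ≈ 40.6 mm/day

dPW/dt = (63.5 − 64.5) mm / (6/24 day) = -4.000 mm/day.
P = E + C − dPW/dt = 6 + (30.6) − (-4.000) = 40.6 mm/day.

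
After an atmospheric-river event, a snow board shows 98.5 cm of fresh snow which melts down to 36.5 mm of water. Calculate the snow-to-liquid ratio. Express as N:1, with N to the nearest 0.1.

Ratio = snow depth / SWE = 985 mm / 36.5 mm = 27.0, i.e. 27.0:1.

ratio ≈ 27.0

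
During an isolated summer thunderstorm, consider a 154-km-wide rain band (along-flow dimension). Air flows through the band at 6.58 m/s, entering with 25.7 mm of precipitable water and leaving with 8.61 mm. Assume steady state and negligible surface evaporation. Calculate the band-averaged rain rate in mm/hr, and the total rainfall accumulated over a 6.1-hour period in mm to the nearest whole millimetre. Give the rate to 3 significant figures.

Column moisture flux per unit crosswind length is F = V × PW.
Inflow: F_in = 6.58 × 25.7 = 169.106 mm·m/s
Outflow: F_out = 6.58 × 8.61 = 56.6538 mm·m/s
Steady-state rate R = (F_in − F_out)/L = (169.106 − 56.6538) / 154000 m = 7.302e-04 mm/s.
R = 7.302e-04 × 3600 = 2.63 mm/hr.
Over 6.1 h: total = 2.63 × 6.1 = 16.043 ≈ 16 mm.

R ≈ 2.63 mm/hr; total ≈ 16 mm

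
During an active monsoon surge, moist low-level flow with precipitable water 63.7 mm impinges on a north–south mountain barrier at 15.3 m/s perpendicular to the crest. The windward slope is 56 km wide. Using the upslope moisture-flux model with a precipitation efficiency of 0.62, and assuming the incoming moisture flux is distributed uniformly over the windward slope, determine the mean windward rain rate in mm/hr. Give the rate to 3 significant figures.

Incoming column moisture flux per unit ridge length: F = V × PW = 15.3 × 63.7 = 974.61 mm·m/s.
Spread over the 56 km slope with efficiency ε = 0.62: R = ε·F/W = 0.62 × 974.61 / 56000 m = 1.079e-02 mm/s.
R = 1.079e-02 × 3600 = 38.8 mm/hr.

R ≈ 38.8 mm/hr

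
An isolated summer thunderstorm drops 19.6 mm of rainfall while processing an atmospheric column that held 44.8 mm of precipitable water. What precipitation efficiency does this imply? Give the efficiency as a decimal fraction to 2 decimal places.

ε = rainfall / PW = 19.6 / 44.8 = 0.44.

ε ≈ 0.44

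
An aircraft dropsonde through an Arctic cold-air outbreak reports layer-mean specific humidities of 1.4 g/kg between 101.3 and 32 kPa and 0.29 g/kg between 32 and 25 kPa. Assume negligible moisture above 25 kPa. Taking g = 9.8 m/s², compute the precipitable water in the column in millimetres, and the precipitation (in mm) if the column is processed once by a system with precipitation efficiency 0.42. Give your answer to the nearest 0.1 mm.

PW ≈ 10.1 mm; precipitation ≈ 4.2 mm

Precipitable water is the column-integrated vapour mass per unit area: PW = (1/g) Σ q̄ Δp, with q in kg/kg and Δp in Pa (1 kg/m² of water = 1 mm).
Layer 101.3–32 kPa: Δp = 693 hPa = 69300 Pa, q̄ = 0.0014 kg/kg → 0.0014 × 69300 / 9.8 = 9.90 mm
Layer 32–25 kPa: Δp = 70 hPa = 7000 Pa, q̄ = 0.00029 kg/kg → 0.00029 × 7000 / 9.8 = 0.21 mm
PW = 9.90 + 0.21 = 10.11 ≈ 10.1 mm.
Precipitation = ε × PW = 0.42 × 10.1 = 4.2 mm.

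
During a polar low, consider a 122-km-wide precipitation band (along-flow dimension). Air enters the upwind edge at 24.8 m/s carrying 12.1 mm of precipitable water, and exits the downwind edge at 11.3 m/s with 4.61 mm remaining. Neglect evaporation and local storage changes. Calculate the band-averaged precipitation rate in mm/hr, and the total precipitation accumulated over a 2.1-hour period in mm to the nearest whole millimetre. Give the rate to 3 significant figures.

R ≈ 7.32 mm/hr; total ≈ 15 mm

Column moisture flux per unit crosswind length is F = V × PW.
Inflow: F_in = 24.8 × 12.1 = 300.08 mm·m/s
Outflow: F_out = 11.3 × 4.61 = 52.093 mm·m/s
Steady-state rate R = (F_in − F_out)/L = (300.08 − 52.093) / 122000 m = 2.033e-03 mm/s.
R = 2.033e-03 × 3600 = 7.32 mm/hr.
Over 2.1 h: total = 7.32 × 2.1 = 15.372 ≈ 15 mm.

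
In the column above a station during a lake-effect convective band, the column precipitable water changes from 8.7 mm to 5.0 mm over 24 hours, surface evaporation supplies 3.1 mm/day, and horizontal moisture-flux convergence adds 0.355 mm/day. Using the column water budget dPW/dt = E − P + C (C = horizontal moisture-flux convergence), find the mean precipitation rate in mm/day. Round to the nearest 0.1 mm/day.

dPW/dt = (5.0 − 8.7) mm / (24/24 day) = -3.700 mm/day.
P = E + C − dPW/dt = 3.1 + (0.355) − (-3.700) = 7.2 mm/day.

P ≈ 7.2 mm/day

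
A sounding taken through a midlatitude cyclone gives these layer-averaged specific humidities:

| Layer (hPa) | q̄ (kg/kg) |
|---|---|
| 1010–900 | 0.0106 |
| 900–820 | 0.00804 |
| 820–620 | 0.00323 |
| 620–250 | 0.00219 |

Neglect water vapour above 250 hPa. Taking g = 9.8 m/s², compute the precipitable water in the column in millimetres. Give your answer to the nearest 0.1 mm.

Precipitable water is the column-integrated vapour mass per unit area: PW = (1/g) Σ q̄ Δp, with q in kg/kg and Δp in Pa (1 kg/m² of water = 1 mm).
Layer 1010–900 hPa: Δp = 110 hPa = 11000 Pa, q̄ = 0.0106 kg/kg → 0.0106 × 11000 / 9.8 = 11.90 mm
Layer 900–820 hPa: Δp = 80 hPa = 8000 Pa, q̄ = 0.00804 kg/kg → 0.00804 × 8000 / 9.8 = 6.56 mm
Layer 820–620 hPa: Δp = 200 hPa = 20000 Pa, q̄ = 0.00323 kg/kg → 0.00323 × 20000 / 9.8 = 6.59 mm
Layer 620–250 hPa: Δp = 370 hPa = 37000 Pa, q̄ = 0.00219 kg/kg → 0.00219 × 37000 / 9.8 = 8.27 mm
PW = 11.90 + 6.56 + 6.59 + 8.27 = 33.32 ≈ 33.3 mm.

PW ≈ 33.3 mm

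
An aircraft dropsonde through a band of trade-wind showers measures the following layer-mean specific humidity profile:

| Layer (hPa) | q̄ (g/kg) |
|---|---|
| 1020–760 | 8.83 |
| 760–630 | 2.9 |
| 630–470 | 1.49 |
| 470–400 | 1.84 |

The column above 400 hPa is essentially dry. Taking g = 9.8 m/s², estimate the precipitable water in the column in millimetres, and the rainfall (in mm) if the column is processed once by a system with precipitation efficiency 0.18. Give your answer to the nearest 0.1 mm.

PW ≈ 31.0 mm; rainfall ≈ 5.6 mm

Precipitable water is the column-integrated vapour mass per unit area: PW = (1/g) Σ q̄ Δp, with q in kg/kg and Δp in Pa (1 kg/m² of water = 1 mm).
Layer 1020–760 hPa: Δp = 260 hPa = 26000 Pa, q̄ = 0.00883 kg/kg → 0.00883 × 26000 / 9.8 = 23.43 mm
Layer 760–630 hPa: Δp = 130 hPa = 13000 Pa, q̄ = 0.0029 kg/kg → 0.0029 × 13000 / 9.8 = 3.85 mm
Layer 630–470 hPa: Δp = 160 hPa = 16000 Pa, q̄ = 0.00149 kg/kg → 0.00149 × 16000 / 9.8 = 2.43 mm
Layer 470–400 hPa: Δp = 70 hPa = 7000 Pa, q̄ = 0.00184 kg/kg → 0.00184 × 7000 / 9.8 = 1.31 mm
PW = 23.43 + 3.85 + 2.43 + 1.31 = 31.02 ≈ 31.0 mm.
Rainfall = ε × PW = 0.18 × 31.0 = 5.6 mm.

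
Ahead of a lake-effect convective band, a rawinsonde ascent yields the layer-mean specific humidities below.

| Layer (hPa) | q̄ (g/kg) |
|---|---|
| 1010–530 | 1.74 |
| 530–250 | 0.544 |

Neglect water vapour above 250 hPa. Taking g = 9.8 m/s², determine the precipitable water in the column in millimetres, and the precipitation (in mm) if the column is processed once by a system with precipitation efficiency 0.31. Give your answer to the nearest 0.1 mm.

Precipitable water is the column-integrated vapour mass per unit area: PW = (1/g) Σ q̄ Δp, with q in kg/kg and Δp in Pa (1 kg/m² of water = 1 mm).
Layer 1010–530 hPa: Δp = 480 hPa = 48000 Pa, q̄ = 0.00174 kg/kg → 0.00174 × 48000 / 9.8 = 8.52 mm
Layer 530–250 hPa: Δp = 280 hPa = 28000 Pa, q̄ = 0.000544 kg/kg → 0.000544 × 28000 / 9.8 = 1.55 mm
PW = 8.52 + 1.55 = 10.07 ≈ 10.1 mm.
Precipitation = ε × PW = 0.31 × 10.1 = 3.1 mm.

PW ≈ 10.1 mm; precipitation ≈ 3.1 mm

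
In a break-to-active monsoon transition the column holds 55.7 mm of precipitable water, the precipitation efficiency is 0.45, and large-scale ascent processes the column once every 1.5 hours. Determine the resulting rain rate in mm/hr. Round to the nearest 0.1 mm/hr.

Each overturning extracts ε × PW = 0.45 × 55.7 = 25.065 mm.
Rate = ε·PW / τ = 25.065 / 1.5 h = 16.7 mm/hr.

R ≈ 16.7 mm/hr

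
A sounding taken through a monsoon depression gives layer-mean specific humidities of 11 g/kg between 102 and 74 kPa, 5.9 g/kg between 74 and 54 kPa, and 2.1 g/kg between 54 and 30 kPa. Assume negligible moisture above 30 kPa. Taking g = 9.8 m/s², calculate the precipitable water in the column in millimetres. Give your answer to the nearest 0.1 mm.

Precipitable water is the column-integrated vapour mass per unit area: PW = (1/g) Σ q̄ Δp, with q in kg/kg and Δp in Pa (1 kg/m² of water = 1 mm).
Layer 102–74 kPa: Δp = 280 hPa = 28000 Pa, q̄ = 0.011 kg/kg → 0.011 × 28000 / 9.8 = 31.43 mm
Layer 74–54 kPa: Δp = 200 hPa = 20000 Pa, q̄ = 0.0059 kg/kg → 0.0059 × 20000 / 9.8 = 12.04 mm
Layer 54–30 kPa: Δp = 240 hPa = 24000 Pa, q̄ = 0.0021 kg/kg → 0.0021 × 24000 / 9.8 = 5.14 mm
PW = 31.43 + 12.04 + 5.14 = 48.61 ≈ 48.6 mm.

PW ≈ 48.6 mm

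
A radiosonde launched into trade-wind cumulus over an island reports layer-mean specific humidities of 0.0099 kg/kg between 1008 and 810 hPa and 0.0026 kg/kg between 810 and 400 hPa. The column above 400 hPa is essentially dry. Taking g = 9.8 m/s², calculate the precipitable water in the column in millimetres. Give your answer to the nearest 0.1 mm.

PW ≈ 30.9 mm

Precipitable water is the column-integrated vapour mass per unit area: PW = (1/g) Σ q̄ Δp, with q in kg/kg and Δp in Pa (1 kg/m² of water = 1 mm).
Layer 1008–810 hPa: Δp = 198 hPa = 19800 Pa, q̄ = 0.0099 kg/kg → 0.0099 × 19800 / 9.8 = 20.00 mm
Layer 810–400 hPa: Δp = 410 hPa = 41000 Pa, q̄ = 0.0026 kg/kg → 0.0026 × 41000 / 9.8 = 10.88 mm
PW = 20.00 + 10.88 = 30.88 ≈ 30.9 mm.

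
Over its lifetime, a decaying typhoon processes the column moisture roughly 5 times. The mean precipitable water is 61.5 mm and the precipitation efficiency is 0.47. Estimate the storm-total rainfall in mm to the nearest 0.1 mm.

Each cycle deposits ε × PW = 0.47 × 61.5 = 28.905 mm.
Over 5 cycles: 5 × 28.905 = 144.5 mm.

rainfall ≈ 144.5 mm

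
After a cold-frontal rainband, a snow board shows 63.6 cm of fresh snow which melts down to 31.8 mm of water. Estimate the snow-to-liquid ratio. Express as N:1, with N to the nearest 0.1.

Ratio = snow depth / SWE = 636 mm / 31.8 mm = 20.0, i.e. 20.0:1.

ratio ≈ 20.0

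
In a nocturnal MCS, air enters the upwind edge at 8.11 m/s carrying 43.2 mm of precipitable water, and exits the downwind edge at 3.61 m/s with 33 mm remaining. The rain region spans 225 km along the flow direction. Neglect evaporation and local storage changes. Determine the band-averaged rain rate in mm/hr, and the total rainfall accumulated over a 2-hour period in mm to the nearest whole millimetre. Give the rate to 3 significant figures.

Column moisture flux per unit crosswind length is F = V × PW.
Inflow: F_in = 8.11 × 43.2 = 350.352 mm·m/s
Outflow: F_out = 3.61 × 33 = 119.13 mm·m/s
Steady-state rate R = (F_in − F_out)/L = (350.352 − 119.13) / 225000 m = 1.028e-03 mm/s.
R = 1.028e-03 × 3600 = 3.70 mm/hr.
Over 2 h: total = 3.70 × 2 = 7.4 ≈ 7 mm.

R ≈ 3.70 mm/hr; total ≈ 7 mm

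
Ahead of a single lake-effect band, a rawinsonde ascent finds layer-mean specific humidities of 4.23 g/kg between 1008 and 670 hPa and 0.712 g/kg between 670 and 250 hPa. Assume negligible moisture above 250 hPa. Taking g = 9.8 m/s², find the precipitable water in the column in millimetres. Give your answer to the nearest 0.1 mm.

Precipitable water is the column-integrated vapour mass per unit area: PW = (1/g) Σ q̄ Δp, with q in kg/kg and Δp in Pa (1 kg/m² of water = 1 mm).
Layer 1008–670 hPa: Δp = 338 hPa = 33800 Pa, q̄ = 0.00423 kg/kg → 0.00423 × 33800 / 9.8 = 14.59 mm
Layer 670–250 hPa: Δp = 420 hPa = 42000 Pa, q̄ = 0.000712 kg/kg → 0.000712 × 42000 / 9.8 = 3.05 mm
PW = 14.59 + 3.05 = 17.64 ≈ 17.6 mm.

PW ≈ 17.6 mm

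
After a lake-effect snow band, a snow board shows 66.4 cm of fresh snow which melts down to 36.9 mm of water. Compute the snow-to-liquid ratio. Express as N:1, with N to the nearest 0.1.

Ratio = snow depth / SWE = 664 mm / 36.9 mm = 18.0, i.e. 18.0:1.

ratio ≈ 18.0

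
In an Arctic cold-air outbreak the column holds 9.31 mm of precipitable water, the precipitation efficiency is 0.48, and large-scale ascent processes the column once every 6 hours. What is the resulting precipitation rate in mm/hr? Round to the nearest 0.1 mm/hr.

Each overturning extracts ε × PW = 0.48 × 9.31 = 4.4688 mm.
Rate = ε·PW / τ = 4.4688 / 6 h = 0.7 mm/hr.

R ≈ 0.7 mm/hr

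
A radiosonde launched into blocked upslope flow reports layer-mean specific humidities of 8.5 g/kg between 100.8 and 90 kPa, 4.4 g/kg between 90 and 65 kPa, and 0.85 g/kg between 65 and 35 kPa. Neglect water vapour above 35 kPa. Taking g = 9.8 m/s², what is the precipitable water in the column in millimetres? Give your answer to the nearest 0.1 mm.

PW ≈ 23.2 mm

Precipitable water is the column-integrated vapour mass per unit area: PW = (1/g) Σ q̄ Δp, with q in kg/kg and Δp in Pa (1 kg/m² of water = 1 mm).
Layer 100.8–90 kPa: Δp = 108 hPa = 10800 Pa, q̄ = 0.0085 kg/kg → 0.0085 × 10800 / 9.8 = 9.37 mm
Layer 90–65 kPa: Δp = 250 hPa = 25000 Pa, q̄ = 0.0044 kg/kg → 0.0044 × 25000 / 9.8 = 11.22 mm
Layer 65–35 kPa: Δp = 300 hPa = 30000 Pa, q̄ = 0.00085 kg/kg → 0.00085 × 30000 / 9.8 = 2.60 mm
PW = 9.37 + 11.22 + 2.60 = 23.19 ≈ 23.2 mm.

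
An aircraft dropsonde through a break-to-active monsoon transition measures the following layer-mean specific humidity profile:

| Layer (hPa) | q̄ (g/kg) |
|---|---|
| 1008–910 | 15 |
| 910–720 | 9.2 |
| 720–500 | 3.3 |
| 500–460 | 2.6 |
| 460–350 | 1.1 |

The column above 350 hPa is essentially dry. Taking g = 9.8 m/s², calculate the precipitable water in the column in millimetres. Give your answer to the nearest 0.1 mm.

Precipitable water is the column-integrated vapour mass per unit area: PW = (1/g) Σ q̄ Δp, with q in kg/kg and Δp in Pa (1 kg/m² of water = 1 mm).
Layer 1008–910 hPa: Δp = 98 hPa = 9800 Pa, q̄ = 0.015 kg/kg → 0.015 × 9800 / 9.8 = 15.00 mm
Layer 910–720 hPa: Δp = 190 hPa = 19000 Pa, q̄ = 0.0092 kg/kg → 0.0092 × 19000 / 9.8 = 17.84 mm
Layer 720–500 hPa: Δp = 220 hPa = 22000 Pa, q̄ = 0.0033 kg/kg → 0.0033 × 22000 / 9.8 = 7.41 mm
Layer 500–460 hPa: Δp = 40 hPa = 4000 Pa, q̄ = 0.0026 kg/kg → 0.0026 × 4000 / 9.8 = 1.06 mm
Layer 460–350 hPa: Δp = 110 hPa = 11000 Pa, q̄ = 0.0011 kg/kg → 0.0011 × 11000 / 9.8 = 1.23 mm
PW = 15.00 + 17.84 + 7.41 + 1.06 + 1.23 = 42.54 ≈ 42.5 mm.

PW ≈ 42.5 mm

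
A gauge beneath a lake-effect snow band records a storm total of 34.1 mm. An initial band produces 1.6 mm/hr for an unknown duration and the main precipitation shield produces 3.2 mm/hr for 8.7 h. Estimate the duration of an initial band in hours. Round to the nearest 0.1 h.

Known phases: 3.2 × 8.7 = 27.84 mm.
Remaining depth = 34.1 − 27.84 = 6.26 mm.
Duration = 6.26 / 1.6 = 3.9 h.

duration ≈ 3.9 h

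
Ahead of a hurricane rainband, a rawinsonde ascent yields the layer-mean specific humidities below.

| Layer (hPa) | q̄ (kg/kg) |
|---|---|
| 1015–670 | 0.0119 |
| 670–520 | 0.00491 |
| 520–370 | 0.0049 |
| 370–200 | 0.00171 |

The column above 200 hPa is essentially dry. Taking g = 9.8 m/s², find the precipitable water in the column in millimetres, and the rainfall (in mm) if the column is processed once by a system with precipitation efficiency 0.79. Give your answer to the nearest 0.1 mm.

Precipitable water is the column-integrated vapour mass per unit area: PW = (1/g) Σ q̄ Δp, with q in kg/kg and Δp in Pa (1 kg/m² of water = 1 mm).
Layer 1015–670 hPa: Δp = 345 hPa = 34500 Pa, q̄ = 0.0119 kg/kg → 0.0119 × 34500 / 9.8 = 41.89 mm
Layer 670–520 hPa: Δp = 150 hPa = 15000 Pa, q̄ = 0.00491 kg/kg → 0.00491 × 15000 / 9.8 = 7.52 mm
Layer 520–370 hPa: Δp = 150 hPa = 15000 Pa, q̄ = 0.0049 kg/kg → 0.0049 × 15000 / 9.8 = 7.50 mm
Layer 370–200 hPa: Δp = 170 hPa = 17000 Pa, q̄ = 0.00171 kg/kg → 0.00171 × 17000 / 9.8 = 2.97 mm
PW = 41.89 + 7.52 + 7.50 + 2.97 = 59.88 ≈ 59.9 mm.
Rainfall = ε × PW = 0.79 × 59.9 = 47.3 mm.

PW ≈ 59.9 mm; rainfall ≈ 47.3 mm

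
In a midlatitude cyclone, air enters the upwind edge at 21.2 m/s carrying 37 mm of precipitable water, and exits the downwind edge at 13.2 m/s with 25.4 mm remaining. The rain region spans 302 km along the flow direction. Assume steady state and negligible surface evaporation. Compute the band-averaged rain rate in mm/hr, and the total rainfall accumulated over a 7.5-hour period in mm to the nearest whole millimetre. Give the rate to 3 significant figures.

Column moisture flux per unit crosswind length is F = V × PW.
Inflow: F_in = 21.2 × 37 = 784.4 mm·m/s
Outflow: F_out = 13.2 × 25.4 = 335.28 mm·m/s
Steady-state rate R = (F_in − F_out)/L = (784.4 − 335.28) / 302000 m = 1.487e-03 mm/s.
R = 1.487e-03 × 3600 = 5.35 mm/hr.
Over 7.5 h: total = 5.35 × 7.5 = 40.125 ≈ 40 mm.

R ≈ 5.35 mm/hr; total ≈ 40 mm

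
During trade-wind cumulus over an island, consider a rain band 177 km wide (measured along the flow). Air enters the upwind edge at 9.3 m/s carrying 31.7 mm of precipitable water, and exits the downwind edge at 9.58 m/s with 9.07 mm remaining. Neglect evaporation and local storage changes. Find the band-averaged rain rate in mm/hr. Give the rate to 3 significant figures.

R ≈ 4.23 mm/hr

Column moisture flux per unit crosswind length is F = V × PW.
Inflow: F_in = 9.3 × 31.7 = 294.81 mm·m/s
Outflow: F_out = 9.58 × 9.07 = 86.8906 mm·m/s
Steady-state rate R = (F_in − F_out)/L = (294.81 − 86.8906) / 177000 m = 1.175e-03 mm/s.
R = 1.175e-03 × 3600 = 4.23 mm/hr.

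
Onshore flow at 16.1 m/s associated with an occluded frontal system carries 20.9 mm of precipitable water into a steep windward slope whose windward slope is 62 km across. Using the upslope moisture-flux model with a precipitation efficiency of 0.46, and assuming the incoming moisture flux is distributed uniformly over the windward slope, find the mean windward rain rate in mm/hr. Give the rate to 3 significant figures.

R ≈ 8.99 mm/hr

Incoming column moisture flux per unit ridge length: F = V × PW = 16.1 × 20.9 = 336.49 mm·m/s.
Spread over the 62 km slope with efficiency ε = 0.46: R = ε·F/W = 0.46 × 336.49 / 62000 m = 2.497e-03 mm/s.
R = 2.497e-03 × 3600 = 8.99 mm/hr.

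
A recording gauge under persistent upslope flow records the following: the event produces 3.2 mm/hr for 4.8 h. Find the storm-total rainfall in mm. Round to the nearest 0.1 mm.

total ≈ 15.4 mm

Total = Σ Rᵢ Δtᵢ = 3.2 × 4.8
      = 15.36 = 15.4 mm.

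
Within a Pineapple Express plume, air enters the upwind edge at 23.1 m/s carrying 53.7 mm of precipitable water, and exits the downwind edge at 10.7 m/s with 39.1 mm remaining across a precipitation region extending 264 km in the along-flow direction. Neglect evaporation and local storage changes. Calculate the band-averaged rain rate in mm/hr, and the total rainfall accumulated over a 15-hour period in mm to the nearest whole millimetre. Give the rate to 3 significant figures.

R ≈ 11.2 mm/hr; total ≈ 168 mm

Column moisture flux per unit crosswind length is F = V × PW.
Inflow: F_in = 23.1 × 53.7 = 1240.47 mm·m/s
Outflow: F_out = 10.7 × 39.1 = 418.37 mm·m/s
Steady-state rate R = (F_in − F_out)/L = (1240.47 − 418.37) / 264000 m = 3.114e-03 mm/s.
R = 3.114e-03 × 3600 = 11.2 mm/hr.
Over 15 h: total = 11.2 × 15 = 168 mm.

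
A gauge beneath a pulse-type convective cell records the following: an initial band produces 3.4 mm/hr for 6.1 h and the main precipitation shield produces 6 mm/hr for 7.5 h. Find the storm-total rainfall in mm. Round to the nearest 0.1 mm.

Total = Σ Rᵢ Δtᵢ = 3.4 × 6.1 + 6 × 7.5
      = 20.74 + 45 = 65.7 mm.

total ≈ 65.7 mm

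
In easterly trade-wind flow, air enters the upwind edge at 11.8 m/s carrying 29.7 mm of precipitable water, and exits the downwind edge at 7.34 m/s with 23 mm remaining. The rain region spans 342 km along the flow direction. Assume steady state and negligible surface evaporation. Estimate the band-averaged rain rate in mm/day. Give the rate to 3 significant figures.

R ≈ 45.9 mm/day

Column moisture flux per unit crosswind length is F = V × PW.
Inflow: F_in = 11.8 × 29.7 = 350.46 mm·m/s
Outflow: F_out = 7.34 × 23 = 168.82 mm·m/s
Steady-state rate R = (F_in − F_out)/L = (350.46 − 168.82) / 342000 m = 5.311e-04 mm/s.
R = 5.311e-04 × 3600 × 24 = 45.9 mm/day.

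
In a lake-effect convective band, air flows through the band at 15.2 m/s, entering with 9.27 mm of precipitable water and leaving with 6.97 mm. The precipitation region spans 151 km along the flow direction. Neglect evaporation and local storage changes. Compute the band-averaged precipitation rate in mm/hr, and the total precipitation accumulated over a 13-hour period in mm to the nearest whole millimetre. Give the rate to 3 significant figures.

Column moisture flux per unit crosswind length is F = V × PW.
Inflow: F_in = 15.2 × 9.27 = 140.904 mm·m/s
Outflow: F_out = 15.2 × 6.97 = 105.944 mm·m/s
Steady-state rate R = (F_in − F_out)/L = (140.904 − 105.944) / 151000 m = 2.315e-04 mm/s.
R = 2.315e-04 × 3600 = 0.833 mm/hr.
Over 13 h: total = 0.833 × 13 = 10.829 ≈ 11 mm.

R ≈ 0.833 mm/hr; total ≈ 11 mm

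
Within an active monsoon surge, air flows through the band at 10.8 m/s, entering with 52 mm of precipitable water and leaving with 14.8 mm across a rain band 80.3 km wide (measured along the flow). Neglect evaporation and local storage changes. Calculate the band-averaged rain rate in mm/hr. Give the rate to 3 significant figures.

R ≈ 18.0 mm/hr

Column moisture flux per unit crosswind length is F = V × PW.
Inflow: F_in = 10.8 × 52 = 561.6 mm·m/s
Outflow: F_out = 10.8 × 14.8 = 159.84 mm·m/s
Steady-state rate R = (F_in − F_out)/L = (561.6 − 159.84) / 80300 m = 5.003e-03 mm/s.
R = 5.003e-03 × 3600 = 18.0 mm/hr.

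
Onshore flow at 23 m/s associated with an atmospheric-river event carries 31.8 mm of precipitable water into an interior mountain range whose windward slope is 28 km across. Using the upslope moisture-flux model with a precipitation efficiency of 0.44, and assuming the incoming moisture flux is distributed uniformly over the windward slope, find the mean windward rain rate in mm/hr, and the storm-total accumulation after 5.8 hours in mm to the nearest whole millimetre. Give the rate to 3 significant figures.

R ≈ 41.4 mm/hr; total ≈ 240 mm

Incoming column moisture flux per unit ridge length: F = V × PW = 23 × 31.8 = 731.4 mm·m/s.
Spread over the 28 km slope with efficiency ε = 0.44: R = ε·F/W = 0.44 × 731.4 / 28000 m = 1.149e-02 mm/s.
R = 1.149e-02 × 3600 = 41.4 mm/hr.
Over 5.8 h: total = 41.4 × 5.8 = 240.12 ≈ 240 mm.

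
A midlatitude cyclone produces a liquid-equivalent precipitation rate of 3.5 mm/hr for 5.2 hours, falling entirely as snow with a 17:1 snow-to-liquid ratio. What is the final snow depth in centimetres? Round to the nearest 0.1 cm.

Liquid-equivalent depth = 3.5 × 5.2 = 18.2 mm.
Snow depth = 18.2 mm × 17 = 309.4 mm = 30.9 cm.

snow depth ≈ 30.9 cm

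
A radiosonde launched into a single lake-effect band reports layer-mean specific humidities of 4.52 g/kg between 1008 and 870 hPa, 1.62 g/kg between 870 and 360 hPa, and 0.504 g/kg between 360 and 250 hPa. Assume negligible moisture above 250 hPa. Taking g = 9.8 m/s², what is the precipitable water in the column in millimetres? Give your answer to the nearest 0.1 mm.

PW ≈ 15.4 mm

Precipitable water is the column-integrated vapour mass per unit area: PW = (1/g) Σ q̄ Δp, with q in kg/kg and Δp in Pa (1 kg/m² of water = 1 mm).
Layer 1008–870 hPa: Δp = 138 hPa = 13800 Pa, q̄ = 0.00452 kg/kg → 0.00452 × 13800 / 9.8 = 6.36 mm
Layer 870–360 hPa: Δp = 510 hPa = 51000 Pa, q̄ = 0.00162 kg/kg → 0.00162 × 51000 / 9.8 = 8.43 mm
Layer 360–250 hPa: Δp = 110 hPa = 11000 Pa, q̄ = 0.000504 kg/kg → 0.000504 × 11000 / 9.8 = 0.57 mm
PW = 6.36 + 8.43 + 0.57 = 15.36 ≈ 15.4 mm.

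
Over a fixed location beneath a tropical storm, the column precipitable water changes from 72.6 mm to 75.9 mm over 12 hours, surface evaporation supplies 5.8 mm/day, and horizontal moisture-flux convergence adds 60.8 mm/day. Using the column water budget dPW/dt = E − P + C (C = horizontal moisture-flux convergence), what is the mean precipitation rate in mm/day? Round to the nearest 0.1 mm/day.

dPW/dt = (75.9 − 72.6) mm / (12/24 day) = +6.600 mm/day.
P = E + C − dPW/dt = 5.8 + (60.8) − (+6.600) = 60.0 mm/day.

P ≈ 60.0 mm/day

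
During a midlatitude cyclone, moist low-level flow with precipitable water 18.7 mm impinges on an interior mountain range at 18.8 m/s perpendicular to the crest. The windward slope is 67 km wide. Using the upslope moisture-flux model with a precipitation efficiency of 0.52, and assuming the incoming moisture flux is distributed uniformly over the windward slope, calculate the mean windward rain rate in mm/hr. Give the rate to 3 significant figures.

Incoming column moisture flux per unit ridge length: F = V × PW = 18.8 × 18.7 = 351.56 mm·m/s.
Spread over the 67 km slope with efficiency ε = 0.52: R = ε·F/W = 0.52 × 351.56 / 67000 m = 2.729e-03 mm/s.
R = 2.729e-03 × 3600 = 9.82 mm/hr.

R ≈ 9.82 mm/hr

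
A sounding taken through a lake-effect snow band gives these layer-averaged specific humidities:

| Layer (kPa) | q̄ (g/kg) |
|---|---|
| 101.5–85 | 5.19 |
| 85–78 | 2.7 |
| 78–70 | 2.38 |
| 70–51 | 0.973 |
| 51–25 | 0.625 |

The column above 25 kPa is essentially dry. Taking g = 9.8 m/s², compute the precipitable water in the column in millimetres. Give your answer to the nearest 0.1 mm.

Precipitable water is the column-integrated vapour mass per unit area: PW = (1/g) Σ q̄ Δp, with q in kg/kg and Δp in Pa (1 kg/m² of water = 1 mm).
Layer 101.5–85 kPa: Δp = 165 hPa = 16500 Pa, q̄ = 0.00519 kg/kg → 0.00519 × 16500 / 9.8 = 8.74 mm
Layer 85–78 kPa: Δp = 70 hPa = 7000 Pa, q̄ = 0.0027 kg/kg → 0.0027 × 7000 / 9.8 = 1.93 mm
Layer 78–70 kPa: Δp = 80 hPa = 8000 Pa, q̄ = 0.00238 kg/kg → 0.00238 × 8000 / 9.8 = 1.94 mm
Layer 70–51 kPa: Δp = 190 hPa = 19000 Pa, q̄ = 0.000973 kg/kg → 0.000973 × 19000 / 9.8 = 1.89 mm
Layer 51–25 kPa: Δp = 260 hPa = 26000 Pa, q̄ = 0.000625 kg/kg → 0.000625 × 26000 / 9.8 = 1.66 mm
PW = 8.74 + 1.93 + 1.94 + 1.89 + 1.66 = 16.16 ≈ 16.2 mm.

PW ≈ 16.2 mm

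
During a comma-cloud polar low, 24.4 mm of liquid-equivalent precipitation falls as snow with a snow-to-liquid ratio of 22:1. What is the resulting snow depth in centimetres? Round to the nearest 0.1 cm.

snow depth ≈ 53.7 cm

Snow depth = liquid × ratio = 24.4 mm × 22 = 536.8 mm = 53.7 cm.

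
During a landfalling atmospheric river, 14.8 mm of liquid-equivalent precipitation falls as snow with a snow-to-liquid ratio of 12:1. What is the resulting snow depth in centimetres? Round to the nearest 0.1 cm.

snow depth ≈ 17.8 cm

Snow depth = liquid × ratio = 14.8 mm × 12 = 177.6 mm = 17.8 cm.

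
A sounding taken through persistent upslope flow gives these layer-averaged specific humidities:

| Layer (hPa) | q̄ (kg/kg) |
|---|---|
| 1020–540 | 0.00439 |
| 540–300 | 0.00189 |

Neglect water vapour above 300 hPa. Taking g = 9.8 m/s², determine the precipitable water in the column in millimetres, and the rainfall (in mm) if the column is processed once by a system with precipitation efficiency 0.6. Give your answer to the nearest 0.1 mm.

Precipitable water is the column-integrated vapour mass per unit area: PW = (1/g) Σ q̄ Δp, with q in kg/kg and Δp in Pa (1 kg/m² of water = 1 mm).
Layer 1020–540 hPa: Δp = 480 hPa = 48000 Pa, q̄ = 0.00439 kg/kg → 0.00439 × 48000 / 9.8 = 21.50 mm
Layer 540–300 hPa: Δp = 240 hPa = 24000 Pa, q̄ = 0.00189 kg/kg → 0.00189 × 24000 / 9.8 = 4.63 mm
PW = 21.50 + 4.63 = 26.13 ≈ 26.1 mm.
Rainfall = ε × PW = 0.6 × 26.1 = 15.7 mm.

PW ≈ 26.1 mm; rainfall ≈ 15.7 mm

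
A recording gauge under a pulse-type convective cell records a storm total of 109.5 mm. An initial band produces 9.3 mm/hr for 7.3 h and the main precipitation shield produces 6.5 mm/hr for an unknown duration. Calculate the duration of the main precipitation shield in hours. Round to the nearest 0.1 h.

Known phases: 9.3 × 7.3 = 67.89 mm.
Remaining depth = 109.5 − 67.89 = 41.61 mm.
Duration = 41.61 / 6.5 = 6.4 h.

duration ≈ 6.4 h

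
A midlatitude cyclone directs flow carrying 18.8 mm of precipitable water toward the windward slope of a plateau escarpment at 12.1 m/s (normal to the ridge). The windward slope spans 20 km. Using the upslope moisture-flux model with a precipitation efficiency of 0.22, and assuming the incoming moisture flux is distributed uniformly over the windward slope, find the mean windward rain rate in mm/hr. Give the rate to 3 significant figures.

R ≈ 9.01 mm/hr

Incoming column moisture flux per unit ridge length: F = V × PW = 12.1 × 18.8 = 227.48 mm·m/s.
Spread over the 20 km slope with efficiency ε = 0.22: R = ε·F/W = 0.22 × 227.48 / 20000 m = 2.502e-03 mm/s.
R = 2.502e-03 × 3600 = 9.01 mm/hr.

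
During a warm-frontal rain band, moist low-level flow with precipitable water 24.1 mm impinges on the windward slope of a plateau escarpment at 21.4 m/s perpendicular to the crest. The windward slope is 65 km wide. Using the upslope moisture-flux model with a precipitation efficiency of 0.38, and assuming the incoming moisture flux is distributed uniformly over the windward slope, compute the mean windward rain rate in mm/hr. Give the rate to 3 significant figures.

R ≈ 10.9 mm/hr

Incoming column moisture flux per unit ridge length: F = V × PW = 21.4 × 24.1 = 515.74 mm·m/s.
Spread over the 65 km slope with efficiency ε = 0.38: R = ε·F/W = 0.38 × 515.74 / 65000 m = 3.015e-03 mm/s.
R = 3.015e-03 × 3600 = 10.9 mm/hr.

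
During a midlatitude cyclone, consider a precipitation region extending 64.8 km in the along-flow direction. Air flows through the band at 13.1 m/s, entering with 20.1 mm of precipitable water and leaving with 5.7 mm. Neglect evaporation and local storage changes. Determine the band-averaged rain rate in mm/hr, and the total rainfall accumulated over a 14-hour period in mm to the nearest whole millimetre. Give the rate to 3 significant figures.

Column moisture flux per unit crosswind length is F = V × PW.
Inflow: F_in = 13.1 × 20.1 = 263.31 mm·m/s
Outflow: F_out = 13.1 × 5.7 = 74.67 mm·m/s
Steady-state rate R = (F_in − F_out)/L = (263.31 − 74.67) / 64800 m = 2.911e-03 mm/s.
R = 2.911e-03 × 3600 = 10.5 mm/hr.
Over 14 h: total = 10.5 × 14 = 147 mm.

R ≈ 10.5 mm/hr; total ≈ 147 mm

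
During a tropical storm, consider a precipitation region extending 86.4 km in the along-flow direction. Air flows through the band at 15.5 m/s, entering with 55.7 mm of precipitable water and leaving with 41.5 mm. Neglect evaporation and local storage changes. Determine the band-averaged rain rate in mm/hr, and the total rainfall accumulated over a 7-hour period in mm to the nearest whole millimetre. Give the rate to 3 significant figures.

R ≈ 9.17 mm/hr; total ≈ 64 mm

Column moisture flux per unit crosswind length is F = V × PW.
Inflow: F_in = 15.5 × 55.7 = 863.35 mm·m/s
Outflow: F_out = 15.5 × 41.5 = 643.25 mm·m/s
Steady-state rate R = (F_in − F_out)/L = (863.35 − 643.25) / 86400 m = 2.547e-03 mm/s.
R = 2.547e-03 × 3600 = 9.17 mm/hr.
Over 7 h: total = 9.17 × 7 = 64.19 ≈ 64 mm.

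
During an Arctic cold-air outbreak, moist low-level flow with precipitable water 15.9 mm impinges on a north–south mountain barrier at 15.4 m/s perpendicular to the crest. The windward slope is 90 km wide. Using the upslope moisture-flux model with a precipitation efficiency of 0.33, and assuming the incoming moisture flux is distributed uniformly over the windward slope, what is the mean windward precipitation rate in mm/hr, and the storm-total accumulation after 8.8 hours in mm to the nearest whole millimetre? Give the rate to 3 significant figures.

Incoming column moisture flux per unit ridge length: F = V × PW = 15.4 × 15.9 = 244.86 mm·m/s.
Spread over the 90 km slope with efficiency ε = 0.33: R = ε·F/W = 0.33 × 244.86 / 90000 m = 8.978e-04 mm/s.
R = 8.978e-04 × 3600 = 3.23 mm/hr.
Over 8.8 h: total = 3.23 × 8.8 = 28.424 ≈ 28 mm.

R ≈ 3.23 mm/hr; total ≈ 28 mm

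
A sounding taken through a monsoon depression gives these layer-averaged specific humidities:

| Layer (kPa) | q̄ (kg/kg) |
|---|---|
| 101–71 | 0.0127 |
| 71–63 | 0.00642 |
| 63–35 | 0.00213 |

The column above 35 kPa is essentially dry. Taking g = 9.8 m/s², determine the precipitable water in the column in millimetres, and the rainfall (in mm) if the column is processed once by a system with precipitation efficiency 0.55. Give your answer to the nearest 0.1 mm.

PW ≈ 50.2 mm; rainfall ≈ 27.6 mm

Precipitable water is the column-integrated vapour mass per unit area: PW = (1/g) Σ q̄ Δp, with q in kg/kg and Δp in Pa (1 kg/m² of water = 1 mm).
Layer 101–71 kPa: Δp = 300 hPa = 30000 Pa, q̄ = 0.0127 kg/kg → 0.0127 × 30000 / 9.8 = 38.88 mm
Layer 71–63 kPa: Δp = 80 hPa = 8000 Pa, q̄ = 0.00642 kg/kg → 0.00642 × 8000 / 9.8 = 5.24 mm
Layer 63–35 kPa: Δp = 280 hPa = 28000 Pa, q̄ = 0.00213 kg/kg → 0.00213 × 28000 / 9.8 = 6.09 mm
PW = 38.88 + 5.24 + 6.09 = 50.21 ≈ 50.2 mm.
Rainfall = ε × PW = 0.55 × 50.2 = 27.6 mm.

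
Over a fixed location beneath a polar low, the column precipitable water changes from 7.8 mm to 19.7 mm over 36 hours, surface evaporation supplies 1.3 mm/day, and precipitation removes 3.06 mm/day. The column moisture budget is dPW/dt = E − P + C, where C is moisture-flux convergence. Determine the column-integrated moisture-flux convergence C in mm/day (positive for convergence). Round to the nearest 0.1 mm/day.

dPW/dt = (19.7 − 7.8) mm / (36/24 day) = +7.933 mm/day.
C = dPW/dt − E + P = (+7.933) − 1.3 + 3.06 = 9.7 mm/day.

C ≈ 9.7 mm/day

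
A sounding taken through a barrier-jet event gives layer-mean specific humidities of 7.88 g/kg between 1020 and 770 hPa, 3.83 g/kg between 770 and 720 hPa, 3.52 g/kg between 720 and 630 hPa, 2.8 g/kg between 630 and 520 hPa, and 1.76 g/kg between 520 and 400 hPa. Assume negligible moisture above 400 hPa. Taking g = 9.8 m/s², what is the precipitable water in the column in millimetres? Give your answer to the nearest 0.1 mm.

Precipitable water is the column-integrated vapour mass per unit area: PW = (1/g) Σ q̄ Δp, with q in kg/kg and Δp in Pa (1 kg/m² of water = 1 mm).
Layer 1020–770 hPa: Δp = 250 hPa = 25000 Pa, q̄ = 0.00788 kg/kg → 0.00788 × 25000 / 9.8 = 20.10 mm
Layer 770–720 hPa: Δp = 50 hPa = 5000 Pa, q̄ = 0.00383 kg/kg → 0.00383 × 5000 / 9.8 = 1.95 mm
Layer 720–630 hPa: Δp = 90 hPa = 9000 Pa, q̄ = 0.00352 kg/kg → 0.00352 × 9000 / 9.8 = 3.23 mm
Layer 630–520 hPa: Δp = 110 hPa = 11000 Pa, q̄ = 0.0028 kg/kg → 0.0028 × 11000 / 9.8 = 3.14 mm
Layer 520–400 hPa: Δp = 120 hPa = 12000 Pa, q̄ = 0.00176 kg/kg → 0.00176 × 12000 / 9.8 = 2.16 mm
PW = 20.10 + 1.95 + 3.23 + 3.14 + 2.16 = 30.58 ≈ 30.6 mm.

PW ≈ 30.6 mm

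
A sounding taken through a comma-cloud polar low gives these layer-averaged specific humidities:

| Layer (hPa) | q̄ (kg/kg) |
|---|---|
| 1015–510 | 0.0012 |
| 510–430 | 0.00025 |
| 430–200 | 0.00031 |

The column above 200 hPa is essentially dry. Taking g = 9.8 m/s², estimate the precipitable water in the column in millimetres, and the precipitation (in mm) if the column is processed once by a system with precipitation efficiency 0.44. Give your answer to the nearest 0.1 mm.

PW ≈ 7.1 mm; precipitation ≈ 3.1 mm

Precipitable water is the column-integrated vapour mass per unit area: PW = (1/g) Σ q̄ Δp, with q in kg/kg and Δp in Pa (1 kg/m² of water = 1 mm).
Layer 1015–510 hPa: Δp = 505 hPa = 50500 Pa, q̄ = 0.0012 kg/kg → 0.0012 × 50500 / 9.8 = 6.18 mm
Layer 510–430 hPa: Δp = 80 hPa = 8000 Pa, q̄ = 0.00025 kg/kg → 0.00025 × 8000 / 9.8 = 0.20 mm
Layer 430–200 hPa: Δp = 230 hPa = 23000 Pa, q̄ = 0.00031 kg/kg → 0.00031 × 23000 / 9.8 = 0.73 mm
PW = 6.18 + 0.20 + 0.73 = 7.11 ≈ 7.1 mm.
Precipitation = ε × PW = 0.44 × 7.1 = 3.1 mm.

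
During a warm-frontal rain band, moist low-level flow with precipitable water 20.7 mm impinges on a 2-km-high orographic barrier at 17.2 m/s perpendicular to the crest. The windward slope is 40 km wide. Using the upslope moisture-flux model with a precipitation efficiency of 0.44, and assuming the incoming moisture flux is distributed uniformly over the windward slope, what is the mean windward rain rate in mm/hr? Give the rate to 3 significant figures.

Incoming column moisture flux per unit ridge length: F = V × PW = 17.2 × 20.7 = 356.04 mm·m/s.
Spread over the 40 km slope with efficiency ε = 0.44: R = ε·F/W = 0.44 × 356.04 / 40000 m = 3.916e-03 mm/s.
R = 3.916e-03 × 3600 = 14.1 mm/hr.

R ≈ 14.1 mm/hr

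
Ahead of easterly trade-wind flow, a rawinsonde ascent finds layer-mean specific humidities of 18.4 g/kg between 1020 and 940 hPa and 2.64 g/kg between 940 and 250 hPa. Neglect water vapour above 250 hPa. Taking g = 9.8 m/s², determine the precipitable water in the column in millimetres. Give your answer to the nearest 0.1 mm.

PW ≈ 33.6 mm

Precipitable water is the column-integrated vapour mass per unit area: PW = (1/g) Σ q̄ Δp, with q in kg/kg and Δp in Pa (1 kg/m² of water = 1 mm).
Layer 1020–940 hPa: Δp = 80 hPa = 8000 Pa, q̄ = 0.0184 kg/kg → 0.0184 × 8000 / 9.8 = 15.02 mm
Layer 940–250 hPa: Δp = 690 hPa = 69000 Pa, q̄ = 0.00264 kg/kg → 0.00264 × 69000 / 9.8 = 18.59 mm
PW = 15.02 + 18.59 = 33.61 ≈ 33.6 mm.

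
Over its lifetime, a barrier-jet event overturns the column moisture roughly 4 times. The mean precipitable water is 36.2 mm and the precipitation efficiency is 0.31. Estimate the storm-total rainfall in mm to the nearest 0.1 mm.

Each cycle deposits ε × PW = 0.31 × 36.2 = 11.222 mm.
Over 4 cycles: 4 × 11.222 = 44.9 mm.

rainfall ≈ 44.9 mm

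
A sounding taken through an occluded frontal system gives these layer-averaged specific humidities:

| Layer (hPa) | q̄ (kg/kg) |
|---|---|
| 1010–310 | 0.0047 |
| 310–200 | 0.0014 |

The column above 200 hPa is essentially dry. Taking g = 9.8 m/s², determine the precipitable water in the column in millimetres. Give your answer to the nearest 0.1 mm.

Precipitable water is the column-integrated vapour mass per unit area: PW = (1/g) Σ q̄ Δp, with q in kg/kg and Δp in Pa (1 kg/m² of water = 1 mm).
Layer 1010–310 hPa: Δp = 700 hPa = 70000 Pa, q̄ = 0.0047 kg/kg → 0.0047 × 70000 / 9.8 = 33.57 mm
Layer 310–200 hPa: Δp = 110 hPa = 11000 Pa, q̄ = 0.0014 kg/kg → 0.0014 × 11000 / 9.8 = 1.57 mm
PW = 33.57 + 1.57 = 35.14 ≈ 35.1 mm.

PW ≈ 35.1 mm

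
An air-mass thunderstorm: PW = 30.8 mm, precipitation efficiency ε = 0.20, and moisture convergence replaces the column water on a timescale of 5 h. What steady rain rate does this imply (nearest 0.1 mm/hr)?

Each overturning extracts ε × PW = 0.20 × 30.8 = 6.16 mm.
Rate = ε·PW / τ = 6.16 / 5 h = 1.2 mm/hr.

R ≈ 1.2 mm/hr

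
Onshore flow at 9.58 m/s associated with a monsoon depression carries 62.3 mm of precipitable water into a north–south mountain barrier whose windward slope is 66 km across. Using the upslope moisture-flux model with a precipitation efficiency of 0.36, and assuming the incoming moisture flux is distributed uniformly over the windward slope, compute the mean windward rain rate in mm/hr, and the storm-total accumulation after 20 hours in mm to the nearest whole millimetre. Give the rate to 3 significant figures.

Incoming column moisture flux per unit ridge length: F = V × PW = 9.58 × 62.3 = 596.834 mm·m/s.
Spread over the 66 km slope with efficiency ε = 0.36: R = ε·F/W = 0.36 × 596.834 / 66000 m = 3.255e-03 mm/s.
R = 3.255e-03 × 3600 = 11.7 mm/hr.
Over 20 h: total = 11.7 × 20 = 234 mm.

R ≈ 11.7 mm/hr; total ≈ 234 mm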